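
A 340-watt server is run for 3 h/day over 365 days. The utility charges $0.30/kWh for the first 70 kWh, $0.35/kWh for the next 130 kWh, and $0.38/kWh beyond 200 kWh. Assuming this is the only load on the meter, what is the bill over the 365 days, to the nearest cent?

$131.97

Runtime = 3 h/day × 365 days = 1095 h
Energy = 0.34 kW × 1095 h = 372.3 kWh
Tier 1 (0–70 kWh): 70 × $0.30 = $21
Tier 2 (70–200 kWh): 130 × $0.35 = $45.5
Above 200 kWh: 172.3 × $0.38 = $65.474
Bill = $131.97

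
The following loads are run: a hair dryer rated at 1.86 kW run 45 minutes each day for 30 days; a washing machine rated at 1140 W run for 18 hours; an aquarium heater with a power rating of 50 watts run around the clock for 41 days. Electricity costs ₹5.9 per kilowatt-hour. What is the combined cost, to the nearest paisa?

₹658.26

hair dryer: Runtime = 45 min × 30 = 1350 min = 22.5 h
hair dryer: 1.86 kW × 22.5 h = 41.85 kWh
washing machine: 1.14 kW × 18 h = 20.52 kWh
aquarium heater: Runtime = 24 h × 41 = 984 h
aquarium heater: 0.05 kW × 984 h = 49.2 kWh
Total energy = 111.57 kWh
Cost = 111.57 × ₹5.9 = ₹658.26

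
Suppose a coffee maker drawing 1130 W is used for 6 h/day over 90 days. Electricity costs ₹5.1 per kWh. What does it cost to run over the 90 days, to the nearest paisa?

₹3112.02

Runtime = 6 h/day × 90 days = 540 h
Energy = 1.13 kW × 540 h = 610.2 kWh
Cost = 610.2 kWh × ₹5.1/kWh = ₹3112.02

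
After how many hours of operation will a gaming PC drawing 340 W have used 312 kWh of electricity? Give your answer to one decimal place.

917.6 h

Hours = 312 kWh ÷ 0.34 kW = 917.6 h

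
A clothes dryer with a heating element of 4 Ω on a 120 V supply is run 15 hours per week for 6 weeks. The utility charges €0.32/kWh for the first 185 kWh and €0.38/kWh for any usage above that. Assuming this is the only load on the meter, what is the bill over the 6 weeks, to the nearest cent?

Power = V²/R = 120²/4 = 3600 W = 3.6 kW
Runtime = 15 h/week × 6 weeks = 90 h
Energy = 3.6 kW × 90 h = 324 kWh
Tier 1 (0–185 kWh): 185 × €0.32 = €59.2
Above 185 kWh: 139 × €0.38 = €52.82
Bill = €112.02

€112.02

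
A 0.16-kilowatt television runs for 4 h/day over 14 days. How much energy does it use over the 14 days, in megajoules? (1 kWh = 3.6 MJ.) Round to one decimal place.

32.3 MJ

Runtime = 4 h/day × 14 days = 56 h
Energy = 0.16 kW × 56 h = 8.96 kWh
= 8.96 × 3.6 MJ = 32.3 MJ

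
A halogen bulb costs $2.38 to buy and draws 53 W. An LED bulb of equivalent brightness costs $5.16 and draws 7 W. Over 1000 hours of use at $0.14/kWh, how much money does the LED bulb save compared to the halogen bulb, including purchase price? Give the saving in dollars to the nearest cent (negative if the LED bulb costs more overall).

$3.66

halogen bulb: $2.38 + (53/1000) kW × 1000 h × $0.14 = $2.38 + $7.42 = $9.8
LED bulb: $5.16 + (7/1000) kW × 1000 h × $0.14 = $5.16 + $0.98 = $6.14
Saving = $9.8 − $6.14 = $3.66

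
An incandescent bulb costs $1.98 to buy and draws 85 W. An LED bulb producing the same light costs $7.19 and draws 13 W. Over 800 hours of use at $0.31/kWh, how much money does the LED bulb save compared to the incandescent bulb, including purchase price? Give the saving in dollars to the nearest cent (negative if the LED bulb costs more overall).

$12.65

incandescent bulb: $1.98 + (85/1000) kW × 800 h × $0.31 = $1.98 + $21.08 = $23.06
LED bulb: $7.19 + (13/1000) kW × 800 h × $0.31 = $7.19 + $3.224 = $10.414
Saving = $23.06 − $10.414 = $12.646 → $12.65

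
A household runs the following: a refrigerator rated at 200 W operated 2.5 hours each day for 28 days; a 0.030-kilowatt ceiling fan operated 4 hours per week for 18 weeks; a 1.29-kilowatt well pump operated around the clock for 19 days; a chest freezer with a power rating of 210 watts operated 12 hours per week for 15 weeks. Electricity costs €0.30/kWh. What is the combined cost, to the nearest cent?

€192.66

refrigerator: Runtime = 2.5 h/day × 28 days = 70 h
refrigerator: 0.2 kW × 70 h = 14 kWh
ceiling fan: Runtime = 4 h/week × 18 weeks = 72 h
ceiling fan: 0.03 kW × 72 h = 2.16 kWh
well pump: Runtime = 24 h × 19 = 456 h
well pump: 1.29 kW × 456 h = 588.24 kWh
chest freezer: Runtime = 12 h/week × 15 weeks = 180 h
chest freezer: 0.21 kW × 180 h = 37.8 kWh
Total energy = 642.2 kWh
Cost = 642.2 × €0.30 = €192.66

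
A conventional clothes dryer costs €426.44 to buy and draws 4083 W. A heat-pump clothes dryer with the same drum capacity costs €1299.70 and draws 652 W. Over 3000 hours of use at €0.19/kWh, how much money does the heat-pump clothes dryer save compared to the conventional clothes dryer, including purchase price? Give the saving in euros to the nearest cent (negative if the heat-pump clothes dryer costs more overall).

conventional clothes dryer: €426.44 + (4083/1000) kW × 3000 h × €0.19 = €426.44 + €2327.31 = €2753.75
heat-pump clothes dryer: €1299.70 + (652/1000) kW × 3000 h × €0.19 = €1299.70 + €371.64 = €1671.34
Saving = €2753.75 − €1671.34 = €1082.41

€1082.41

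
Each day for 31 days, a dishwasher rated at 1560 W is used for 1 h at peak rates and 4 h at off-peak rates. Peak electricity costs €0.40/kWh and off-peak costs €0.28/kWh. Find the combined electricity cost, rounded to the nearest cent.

Peak energy = 1.56 kW × 1 h × 31 = 48.36 kWh
Off-peak energy = 1.56 kW × 4 h × 31 = 193.44 kWh
Cost = 48.36 × €0.40 + 193.44 × €0.28 = €19.344 + €54.1632 = €73.51

€73.51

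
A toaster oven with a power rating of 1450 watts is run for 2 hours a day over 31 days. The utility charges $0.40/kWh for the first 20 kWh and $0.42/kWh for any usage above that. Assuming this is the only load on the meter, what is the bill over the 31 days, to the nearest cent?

Runtime = 2 h/day × 31 days = 62 h
Energy = 1.45 kW × 62 h = 89.9 kWh
Tier 1 (0–20 kWh): 20 × $0.40 = $8
Above 20 kWh: 69.9 × $0.42 = $29.358
Bill = $37.36

$37.36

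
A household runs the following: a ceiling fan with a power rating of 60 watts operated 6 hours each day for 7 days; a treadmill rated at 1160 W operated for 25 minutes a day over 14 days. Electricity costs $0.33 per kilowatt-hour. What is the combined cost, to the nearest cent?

$3.06

ceiling fan: Runtime = 6 h/day × 7 days = 42 h
ceiling fan: 0.06 kW × 42 h = 2.52 kWh
treadmill: Runtime = 25 min × 14 = 350 min = 5.833333… h
treadmill: 1.16 kW × 5.833333… h = 6.766666… kWh
Total energy = 9.286666… kWh
Cost = 9.286666… × $0.33 = $3.06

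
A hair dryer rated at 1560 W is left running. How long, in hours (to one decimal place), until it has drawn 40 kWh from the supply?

25.6 h

Hours = 40 kWh ÷ 1.56 kW = 25.6 h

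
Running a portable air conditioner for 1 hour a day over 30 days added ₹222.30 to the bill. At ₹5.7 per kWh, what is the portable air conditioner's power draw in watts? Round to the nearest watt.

1300 W

Energy = ₹222.30 ÷ ₹5.7/kWh = 39 kWh
Runtime = 1 h/day × 30 days = 30 h
Power = 39 kWh ÷ 30 h = 1.3 kW = 1300 W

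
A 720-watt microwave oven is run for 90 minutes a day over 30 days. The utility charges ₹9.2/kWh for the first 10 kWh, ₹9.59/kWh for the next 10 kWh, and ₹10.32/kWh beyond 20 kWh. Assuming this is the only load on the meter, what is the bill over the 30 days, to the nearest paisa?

Runtime = 90 min × 30 = 2700 min = 45 h
Energy = 0.72 kW × 45 h = 32.4 kWh
Tier 1 (0–10 kWh): 10 × ₹9.2 = ₹92
Tier 2 (10–20 kWh): 10 × ₹9.59 = ₹95.9
Above 20 kWh: 12.4 × ₹10.32 = ₹127.968
Bill = ₹315.87

₹315.87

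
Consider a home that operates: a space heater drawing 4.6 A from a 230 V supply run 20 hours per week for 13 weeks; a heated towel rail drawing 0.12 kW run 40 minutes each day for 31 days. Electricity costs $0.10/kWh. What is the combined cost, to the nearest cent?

space heater: Power = 4.6 A × 230 V = 1058 W = 1.058 kW
space heater: Runtime = 20 h/week × 13 weeks = 260 h
space heater: 1.058 kW × 260 h = 275.08 kWh
heated towel rail: Runtime = 40 min × 31 = 1240 min = 20.666666… h
heated towel rail: 0.12 kW × 20.666666… h = 2.48 kWh
Total energy = 277.56 kWh
Cost = 277.56 × $0.10 = $27.76

$27.76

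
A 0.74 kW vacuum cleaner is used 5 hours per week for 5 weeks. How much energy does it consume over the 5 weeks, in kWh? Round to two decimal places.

18.50 kWh

Runtime = 5 h/week × 5 weeks = 25 h
Energy = 0.74 kW × 25 h = 18.5 kWh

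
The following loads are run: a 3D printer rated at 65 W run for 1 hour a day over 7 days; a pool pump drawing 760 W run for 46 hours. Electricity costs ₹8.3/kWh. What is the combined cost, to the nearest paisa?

3D printer: Runtime = 1 h/day × 7 days = 7 h
3D printer: 0.065 kW × 7 h = 0.455 kWh
pool pump: 0.76 kW × 46 h = 34.96 kWh
Total energy = 35.415 kWh
Cost = 35.415 × ₹8.3 = ₹293.94

₹293.94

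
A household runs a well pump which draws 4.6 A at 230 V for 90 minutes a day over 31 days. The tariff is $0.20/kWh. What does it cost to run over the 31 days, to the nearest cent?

Power = 4.6 A × 230 V = 1058 W = 1.058 kW
Runtime = 90 min × 31 = 2790 min = 46.5 h
Energy = 1.058 kW × 46.5 h = 49.197 kWh
Cost = 49.197 kWh × $0.20/kWh = $9.84

$9.84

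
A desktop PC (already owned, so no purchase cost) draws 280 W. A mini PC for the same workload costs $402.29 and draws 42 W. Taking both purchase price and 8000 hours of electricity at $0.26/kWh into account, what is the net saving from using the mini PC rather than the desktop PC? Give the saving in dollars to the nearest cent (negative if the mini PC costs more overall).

$92.75

desktop PC: $0.00 + (280/1000) kW × 8000 h × $0.26 = $0.00 + $582.4 = $582.4
mini PC: $402.29 + (42/1000) kW × 8000 h × $0.26 = $402.29 + $87.36 = $489.65
Saving = $582.4 − $489.65 = $92.75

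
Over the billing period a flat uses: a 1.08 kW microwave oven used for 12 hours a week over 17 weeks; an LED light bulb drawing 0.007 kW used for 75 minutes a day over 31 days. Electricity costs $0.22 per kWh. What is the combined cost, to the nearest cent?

microwave oven: Runtime = 12 h/week × 17 weeks = 204 h
microwave oven: 1.08 kW × 204 h = 220.32 kWh
LED light bulb: Runtime = 75 min × 31 = 2325 min = 38.75 h
LED light bulb: 0.007 kW × 38.75 h = 0.27125 kWh
Total energy = 220.59125 kWh
Cost = 220.59125 × $0.22 = $48.53

$48.53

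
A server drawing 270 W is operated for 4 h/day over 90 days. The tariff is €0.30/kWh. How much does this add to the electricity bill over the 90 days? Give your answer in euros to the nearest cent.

Runtime = 4 h/day × 90 days = 360 h
Energy = 0.27 kW × 360 h = 97.2 kWh
Cost = 97.2 kWh × €0.30/kWh = €29.16

€29.16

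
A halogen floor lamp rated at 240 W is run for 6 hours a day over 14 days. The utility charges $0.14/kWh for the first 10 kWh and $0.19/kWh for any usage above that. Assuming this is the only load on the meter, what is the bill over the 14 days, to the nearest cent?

$3.33

Runtime = 6 h/day × 14 days = 84 h
Energy = 0.24 kW × 84 h = 20.16 kWh
Tier 1 (0–10 kWh): 10 × $0.14 = $1.4
Above 10 kWh: 10.16 × $0.19 = $1.9304
Bill = $3.33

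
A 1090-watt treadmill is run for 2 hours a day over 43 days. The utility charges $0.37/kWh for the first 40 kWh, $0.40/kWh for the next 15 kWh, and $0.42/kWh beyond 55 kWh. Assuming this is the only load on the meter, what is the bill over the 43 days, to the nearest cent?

$37.07

Runtime = 2 h/day × 43 days = 86 h
Energy = 1.09 kW × 86 h = 93.74 kWh
Tier 1 (0–40 kWh): 40 × $0.37 = $14.8
Tier 2 (40–55 kWh): 15 × $0.40 = $6
Above 55 kWh: 38.74 × $0.42 = $16.2708
Bill = $37.07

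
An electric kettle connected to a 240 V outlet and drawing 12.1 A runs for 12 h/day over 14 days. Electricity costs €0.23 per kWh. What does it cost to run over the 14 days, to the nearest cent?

Power = 12.1 A × 240 V = 2904 W = 2.904 kW
Runtime = 12 h/day × 14 days = 168 h
Energy = 2.904 kW × 168 h = 487.872 kWh
Cost = 487.872 kWh × €0.23/kWh = €112.21

€112.21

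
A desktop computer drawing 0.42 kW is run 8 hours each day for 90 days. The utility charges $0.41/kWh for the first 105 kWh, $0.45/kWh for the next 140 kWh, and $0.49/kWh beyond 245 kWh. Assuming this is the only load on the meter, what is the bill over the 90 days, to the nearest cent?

$134.18

Runtime = 8 h/day × 90 days = 720 h
Energy = 0.42 kW × 720 h = 302.4 kWh
Tier 1 (0–105 kWh): 105 × $0.41 = $43.05
Tier 2 (105–245 kWh): 140 × $0.45 = $63
Above 245 kWh: 57.4 × $0.49 = $28.126
Bill = $134.18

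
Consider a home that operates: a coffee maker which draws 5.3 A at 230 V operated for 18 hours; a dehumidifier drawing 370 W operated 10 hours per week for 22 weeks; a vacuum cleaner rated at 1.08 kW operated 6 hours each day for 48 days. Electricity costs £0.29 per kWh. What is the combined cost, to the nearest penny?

£120.17

coffee maker: Power = 5.3 A × 230 V = 1219 W = 1.219 kW
coffee maker: 1.219 kW × 18 h = 21.942 kWh
dehumidifier: Runtime = 10 h/week × 22 weeks = 220 h
dehumidifier: 0.37 kW × 220 h = 81.4 kWh
vacuum cleaner: Runtime = 6 h/day × 48 days = 288 h
vacuum cleaner: 1.08 kW × 288 h = 311.04 kWh
Total energy = 414.382 kWh
Cost = 414.382 × £0.29 = £120.17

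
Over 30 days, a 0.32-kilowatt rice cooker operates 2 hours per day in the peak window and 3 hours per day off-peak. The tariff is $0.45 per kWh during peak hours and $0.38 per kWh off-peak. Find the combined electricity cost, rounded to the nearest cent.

Peak energy = 0.32 kW × 2 h × 30 = 19.2 kWh
Off-peak energy = 0.32 kW × 3 h × 30 = 28.8 kWh
Cost = 19.2 × $0.45 + 28.8 × $0.38 = $8.64 + $10.944 = $19.58

$19.58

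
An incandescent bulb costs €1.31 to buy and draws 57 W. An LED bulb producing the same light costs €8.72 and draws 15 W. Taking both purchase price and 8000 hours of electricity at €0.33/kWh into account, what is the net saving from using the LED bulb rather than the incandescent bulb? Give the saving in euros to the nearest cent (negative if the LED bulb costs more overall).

incandescent bulb: €1.31 + (57/1000) kW × 8000 h × €0.33 = €1.31 + €150.48 = €151.79
LED bulb: €8.72 + (15/1000) kW × 8000 h × €0.33 = €8.72 + €39.6 = €48.32
Saving = €151.79 − €48.32 = €103.47

€103.47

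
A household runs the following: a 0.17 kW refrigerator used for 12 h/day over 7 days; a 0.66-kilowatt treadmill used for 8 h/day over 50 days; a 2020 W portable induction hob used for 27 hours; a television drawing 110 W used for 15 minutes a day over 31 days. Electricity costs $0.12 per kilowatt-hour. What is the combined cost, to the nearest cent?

refrigerator: Runtime = 12 h/day × 7 days = 84 h
refrigerator: 0.17 kW × 84 h = 14.28 kWh
treadmill: Runtime = 8 h/day × 50 days = 400 h
treadmill: 0.66 kW × 400 h = 264 kWh
portable induction hob: 2.02 kW × 27 h = 54.54 kWh
television: Runtime = 15 min × 31 = 465 min = 7.75 h
television: 0.11 kW × 7.75 h = 0.8525 kWh
Total energy = 333.6725 kWh
Cost = 333.6725 × $0.12 = $40.04

$40.04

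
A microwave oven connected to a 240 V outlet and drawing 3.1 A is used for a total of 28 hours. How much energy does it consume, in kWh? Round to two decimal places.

20.83 kWh

Power = 3.1 A × 240 V = 744 W = 0.744 kW
Energy = 0.744 kW × 28 h = 20.832 kWh ≈ 20.83 kWh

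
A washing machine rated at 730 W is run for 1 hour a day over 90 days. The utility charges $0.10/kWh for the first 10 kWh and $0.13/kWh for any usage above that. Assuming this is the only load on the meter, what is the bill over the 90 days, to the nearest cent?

Runtime = 1 h/day × 90 days = 90 h
Energy = 0.73 kW × 90 h = 65.7 kWh
Tier 1 (0–10 kWh): 10 × $0.10 = $1
Above 10 kWh: 55.7 × $0.13 = $7.241
Bill = $8.24

$8.24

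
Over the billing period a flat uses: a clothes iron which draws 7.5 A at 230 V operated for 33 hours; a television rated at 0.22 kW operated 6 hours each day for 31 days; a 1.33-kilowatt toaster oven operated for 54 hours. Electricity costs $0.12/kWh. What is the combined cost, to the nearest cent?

$20.36

clothes iron: Power = 7.5 A × 230 V = 1725 W = 1.725 kW
clothes iron: 1.725 kW × 33 h = 56.925 kWh
television: Runtime = 6 h/day × 31 days = 186 h
television: 0.22 kW × 186 h = 40.92 kWh
toaster oven: 1.33 kW × 54 h = 71.82 kWh
Total energy = 169.665 kWh
Cost = 169.665 × $0.12 = $20.36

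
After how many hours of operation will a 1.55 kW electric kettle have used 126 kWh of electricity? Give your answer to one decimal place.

81.3 h

Hours = 126 kWh ÷ 1.55 kW = 81.3 h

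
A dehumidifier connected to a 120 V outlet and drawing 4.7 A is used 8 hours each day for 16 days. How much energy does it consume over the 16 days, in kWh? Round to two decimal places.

72.19 kWh

Power = 4.7 A × 120 V = 564 W = 0.564 kW
Runtime = 8 h/day × 16 days = 128 h
Energy = 0.564 kW × 128 h = 72.192 kWh ≈ 72.19 kWh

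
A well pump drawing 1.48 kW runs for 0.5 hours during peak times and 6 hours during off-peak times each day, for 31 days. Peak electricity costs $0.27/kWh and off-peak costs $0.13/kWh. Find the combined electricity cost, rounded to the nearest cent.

$41.98

Peak energy = 1.48 kW × 0.5 h × 31 = 22.94 kWh
Off-peak energy = 1.48 kW × 6 h × 31 = 275.28 kWh
Cost = 22.94 × $0.27 + 275.28 × $0.13 = $6.1938 + $35.7864 = $41.98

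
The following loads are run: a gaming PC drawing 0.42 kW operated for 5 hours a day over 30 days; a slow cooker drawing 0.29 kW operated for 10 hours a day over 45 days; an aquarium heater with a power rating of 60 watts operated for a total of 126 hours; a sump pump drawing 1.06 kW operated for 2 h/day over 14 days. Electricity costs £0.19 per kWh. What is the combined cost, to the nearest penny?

gaming PC: Runtime = 5 h/day × 30 days = 150 h
gaming PC: 0.42 kW × 150 h = 63 kWh
slow cooker: Runtime = 10 h/day × 45 days = 450 h
slow cooker: 0.29 kW × 450 h = 130.5 kWh
aquarium heater: 0.06 kW × 126 h = 7.56 kWh
sump pump: Runtime = 2 h/day × 14 days = 28 h
sump pump: 1.06 kW × 28 h = 29.68 kWh
Total energy = 230.74 kWh
Cost = 230.74 × £0.19 = £43.84

£43.84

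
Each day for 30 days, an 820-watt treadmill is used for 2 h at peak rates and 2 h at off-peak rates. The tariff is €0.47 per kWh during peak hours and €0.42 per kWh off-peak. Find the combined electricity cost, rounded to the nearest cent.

€43.79

Peak energy = 0.82 kW × 2 h × 30 = 49.2 kWh
Off-peak energy = 0.82 kW × 2 h × 30 = 49.2 kWh
Cost = 49.2 × €0.47 + 49.2 × €0.42 = €23.124 + €20.664 = €43.79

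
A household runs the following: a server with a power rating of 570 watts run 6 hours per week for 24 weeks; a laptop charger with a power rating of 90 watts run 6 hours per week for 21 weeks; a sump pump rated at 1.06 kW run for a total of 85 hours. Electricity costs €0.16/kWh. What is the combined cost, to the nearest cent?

server: Runtime = 6 h/week × 24 weeks = 144 h
server: 0.57 kW × 144 h = 82.08 kWh
laptop charger: Runtime = 6 h/week × 21 weeks = 126 h
laptop charger: 0.09 kW × 126 h = 11.34 kWh
sump pump: 1.06 kW × 85 h = 90.1 kWh
Total energy = 183.52 kWh
Cost = 183.52 × €0.16 = €29.36

€29.36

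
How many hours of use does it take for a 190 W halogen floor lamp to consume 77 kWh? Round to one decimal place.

405.3 h

Hours = 77 kWh ÷ 0.19 kW = 405.3 h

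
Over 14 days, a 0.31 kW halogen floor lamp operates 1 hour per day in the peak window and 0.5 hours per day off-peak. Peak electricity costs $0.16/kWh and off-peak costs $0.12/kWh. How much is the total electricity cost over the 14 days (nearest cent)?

$0.95

Peak energy = 0.31 kW × 1 h × 14 = 4.34 kWh
Off-peak energy = 0.31 kW × 0.5 h × 14 = 2.17 kWh
Cost = 4.34 × $0.16 + 2.17 × $0.12 = $0.6944 + $0.2604 = $0.95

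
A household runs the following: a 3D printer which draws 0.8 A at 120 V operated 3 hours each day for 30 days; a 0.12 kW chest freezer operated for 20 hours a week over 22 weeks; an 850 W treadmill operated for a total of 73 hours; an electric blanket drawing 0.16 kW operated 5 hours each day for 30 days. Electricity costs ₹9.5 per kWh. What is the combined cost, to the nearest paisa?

3D printer: Power = 0.8 A × 120 V = 96 W = 0.096 kW
3D printer: Runtime = 3 h/day × 30 days = 90 h
3D printer: 0.096 kW × 90 h = 8.64 kWh
chest freezer: Runtime = 20 h/week × 22 weeks = 440 h
chest freezer: 0.12 kW × 440 h = 52.8 kWh
treadmill: 0.85 kW × 73 h = 62.05 kWh
electric blanket: Runtime = 5 h/day × 30 days = 150 h
electric blanket: 0.16 kW × 150 h = 24 kWh
Total energy = 147.49 kWh
Cost = 147.49 × ₹9.5 = ₹1401.16

₹1401.16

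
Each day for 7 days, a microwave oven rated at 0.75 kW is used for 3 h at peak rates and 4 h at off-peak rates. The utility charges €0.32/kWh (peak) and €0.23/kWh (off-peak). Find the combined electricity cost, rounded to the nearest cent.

Peak energy = 0.75 kW × 3 h × 7 = 15.75 kWh
Off-peak energy = 0.75 kW × 4 h × 7 = 21 kWh
Cost = 15.75 × €0.32 + 21 × €0.23 = €5.04 + €4.83 = €9.87

€9.87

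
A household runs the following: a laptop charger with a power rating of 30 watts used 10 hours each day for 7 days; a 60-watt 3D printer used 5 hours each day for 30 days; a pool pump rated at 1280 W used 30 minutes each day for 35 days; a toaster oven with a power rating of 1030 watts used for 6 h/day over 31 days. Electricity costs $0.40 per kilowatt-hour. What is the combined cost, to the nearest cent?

laptop charger: Runtime = 10 h/day × 7 days = 70 h
laptop charger: 0.03 kW × 70 h = 2.1 kWh
3D printer: Runtime = 5 h/day × 30 days = 150 h
3D printer: 0.06 kW × 150 h = 9 kWh
pool pump: Runtime = 30 min × 35 = 1050 min = 17.5 h
pool pump: 1.28 kW × 17.5 h = 22.4 kWh
toaster oven: Runtime = 6 h/day × 31 days = 186 h
toaster oven: 1.03 kW × 186 h = 191.58 kWh
Total energy = 225.08 kWh
Cost = 225.08 × $0.40 = $90.03

$90.03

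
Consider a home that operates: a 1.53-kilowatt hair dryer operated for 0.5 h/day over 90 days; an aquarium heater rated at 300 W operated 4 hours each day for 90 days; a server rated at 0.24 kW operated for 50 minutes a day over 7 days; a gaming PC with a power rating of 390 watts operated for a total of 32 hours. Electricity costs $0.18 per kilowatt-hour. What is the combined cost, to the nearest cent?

hair dryer: Runtime = 0.5 h/day × 90 days = 45 h
hair dryer: 1.53 kW × 45 h = 68.85 kWh
aquarium heater: Runtime = 4 h/day × 90 days = 360 h
aquarium heater: 0.3 kW × 360 h = 108 kWh
server: Runtime = 50 min × 7 = 350 min = 5.833333… h
server: 0.24 kW × 5.833333… h = 1.4 kWh
gaming PC: 0.39 kW × 32 h = 12.48 kWh
Total energy = 190.73 kWh
Cost = 190.73 × $0.18 = $34.33

$34.33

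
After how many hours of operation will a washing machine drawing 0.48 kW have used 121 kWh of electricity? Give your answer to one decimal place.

Hours = 121 kWh ÷ 0.48 kW = 252.1 h

252.1 h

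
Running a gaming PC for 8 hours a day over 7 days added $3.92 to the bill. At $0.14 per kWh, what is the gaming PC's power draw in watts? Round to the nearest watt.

Energy = $3.92 ÷ $0.14/kWh = 28 kWh
Runtime = 8 h/day × 7 days = 56 h
Power = 28 kWh ÷ 56 h = 0.5 kW = 500 W

500 W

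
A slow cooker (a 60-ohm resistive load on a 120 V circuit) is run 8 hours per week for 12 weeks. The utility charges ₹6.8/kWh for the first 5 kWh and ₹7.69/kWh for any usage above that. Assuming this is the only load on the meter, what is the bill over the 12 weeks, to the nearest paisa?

Power = V²/R = 120²/60 = 240 W = 0.24 kW
Runtime = 8 h/week × 12 weeks = 96 h
Energy = 0.24 kW × 96 h = 23.04 kWh
Tier 1 (0–5 kWh): 5 × ₹6.8 = ₹34
Above 5 kWh: 18.04 × ₹7.69 = ₹138.7276
Bill = ₹172.73

₹172.73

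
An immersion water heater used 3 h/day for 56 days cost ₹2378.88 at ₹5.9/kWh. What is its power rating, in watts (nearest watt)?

Energy = ₹2378.88 ÷ ₹5.9/kWh = 403.2 kWh
Runtime = 3 h/day × 56 days = 168 h
Power = 403.2 kWh ÷ 168 h = 2.4 kW = 2400 W

2400 W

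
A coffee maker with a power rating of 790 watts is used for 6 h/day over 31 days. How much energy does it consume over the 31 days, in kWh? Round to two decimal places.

Runtime = 6 h/day × 31 days = 186 h
Energy = 0.79 kW × 186 h = 146.94 kWh

146.94 kWh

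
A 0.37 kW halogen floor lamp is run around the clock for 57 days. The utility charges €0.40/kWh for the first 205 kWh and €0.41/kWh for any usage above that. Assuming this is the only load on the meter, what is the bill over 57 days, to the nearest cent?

Runtime = 24 h × 57 = 1368 h
Energy = 0.37 kW × 1368 h = 506.16 kWh
Tier 1 (0–205 kWh): 205 × €0.40 = €82
Above 205 kWh: 301.16 × €0.41 = €123.4756
Bill = €205.48

€205.48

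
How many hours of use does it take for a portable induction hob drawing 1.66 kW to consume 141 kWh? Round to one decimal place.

84.9 h

Hours = 141 kWh ÷ 1.66 kW = 84.9 h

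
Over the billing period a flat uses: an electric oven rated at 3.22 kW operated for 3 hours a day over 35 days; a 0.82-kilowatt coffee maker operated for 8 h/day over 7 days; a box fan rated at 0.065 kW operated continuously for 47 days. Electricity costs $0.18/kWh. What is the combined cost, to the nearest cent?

electric oven: Runtime = 3 h/day × 35 days = 105 h
electric oven: 3.22 kW × 105 h = 338.1 kWh
coffee maker: Runtime = 8 h/day × 7 days = 56 h
coffee maker: 0.82 kW × 56 h = 45.92 kWh
box fan: Runtime = 24 h × 47 = 1128 h
box fan: 0.065 kW × 1128 h = 73.32 kWh
Total energy = 457.34 kWh
Cost = 457.34 × $0.18 = $82.32

$82.32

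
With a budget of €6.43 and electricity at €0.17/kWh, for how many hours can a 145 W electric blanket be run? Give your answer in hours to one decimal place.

Energy available = €6.43 ÷ €0.17/kWh = 37.8235 kWh
Hours = 37.8235 kWh ÷ 0.145 kW = 260.9 h

260.9 h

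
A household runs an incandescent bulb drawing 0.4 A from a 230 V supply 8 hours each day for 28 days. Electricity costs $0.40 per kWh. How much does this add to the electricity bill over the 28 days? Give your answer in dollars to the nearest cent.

$8.24

Power = 0.4 A × 230 V = 92 W = 0.092 kW
Runtime = 8 h/day × 28 days = 224 h
Energy = 0.092 kW × 224 h = 20.608 kWh
Cost = 20.608 kWh × $0.40/kWh = $8.24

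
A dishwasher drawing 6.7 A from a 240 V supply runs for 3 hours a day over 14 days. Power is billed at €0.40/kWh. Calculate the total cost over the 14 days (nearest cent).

€27.01

Power = 6.7 A × 240 V = 1608 W = 1.608 kW
Runtime = 3 h/day × 14 days = 42 h
Energy = 1.608 kW × 42 h = 67.536 kWh
Cost = 67.536 kWh × €0.40/kWh = €27.01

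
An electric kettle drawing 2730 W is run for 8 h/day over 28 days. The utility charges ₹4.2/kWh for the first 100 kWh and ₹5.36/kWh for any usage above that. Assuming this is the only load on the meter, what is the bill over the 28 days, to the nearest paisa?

Runtime = 8 h/day × 28 days = 224 h
Energy = 2.73 kW × 224 h = 611.52 kWh
Tier 1 (0–100 kWh): 100 × ₹4.2 = ₹420
Above 100 kWh: 511.52 × ₹5.36 = ₹2741.7472
Bill = ₹3161.75

₹3161.75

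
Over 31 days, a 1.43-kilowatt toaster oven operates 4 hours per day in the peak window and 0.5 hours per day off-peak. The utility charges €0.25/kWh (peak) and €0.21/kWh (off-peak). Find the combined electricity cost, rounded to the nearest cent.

Peak energy = 1.43 kW × 4 h × 31 = 177.32 kWh
Off-peak energy = 1.43 kW × 0.5 h × 31 = 22.165 kWh
Cost = 177.32 × €0.25 + 22.165 × €0.21 = €44.33 + €4.65465 = €48.98

€48.98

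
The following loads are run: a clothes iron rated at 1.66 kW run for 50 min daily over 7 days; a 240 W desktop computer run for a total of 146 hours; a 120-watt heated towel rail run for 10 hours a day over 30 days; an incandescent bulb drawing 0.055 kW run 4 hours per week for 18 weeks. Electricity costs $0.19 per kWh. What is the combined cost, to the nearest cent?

clothes iron: Runtime = 50 min × 7 = 350 min = 5.833333… h
clothes iron: 1.66 kW × 5.833333… h = 9.683333… kWh
desktop computer: 0.24 kW × 146 h = 35.04 kWh
heated towel rail: Runtime = 10 h/day × 30 days = 300 h
heated towel rail: 0.12 kW × 300 h = 36 kWh
incandescent bulb: Runtime = 4 h/week × 18 weeks = 72 h
incandescent bulb: 0.055 kW × 72 h = 3.96 kWh
Total energy = 84.683333… kWh
Cost = 84.683333… × $0.19 = $16.09

$16.09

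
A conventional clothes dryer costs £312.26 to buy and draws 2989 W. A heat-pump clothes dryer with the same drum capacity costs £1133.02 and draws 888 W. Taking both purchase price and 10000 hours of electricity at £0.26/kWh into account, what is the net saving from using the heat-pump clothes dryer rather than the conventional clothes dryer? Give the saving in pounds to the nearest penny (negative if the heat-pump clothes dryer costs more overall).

conventional clothes dryer: £312.26 + (2989/1000) kW × 10000 h × £0.26 = £312.26 + £7771.4 = £8083.66
heat-pump clothes dryer: £1133.02 + (888/1000) kW × 10000 h × £0.26 = £1133.02 + £2308.8 = £3441.82
Saving = £8083.66 − £3441.82 = £4641.84

£4641.84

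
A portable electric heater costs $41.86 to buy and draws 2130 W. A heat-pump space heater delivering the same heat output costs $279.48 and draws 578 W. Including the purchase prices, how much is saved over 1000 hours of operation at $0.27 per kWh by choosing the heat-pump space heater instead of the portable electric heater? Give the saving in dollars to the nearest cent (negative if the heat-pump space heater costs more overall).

$181.42

portable electric heater: $41.86 + (2130/1000) kW × 1000 h × $0.27 = $41.86 + $575.1 = $616.96
heat-pump space heater: $279.48 + (578/1000) kW × 1000 h × $0.27 = $279.48 + $156.06 = $435.54
Saving = $616.96 − $435.54 = $181.42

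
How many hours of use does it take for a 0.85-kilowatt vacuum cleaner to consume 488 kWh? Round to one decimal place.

574.1 h

Hours = 488 kWh ÷ 0.85 kW = 574.1 h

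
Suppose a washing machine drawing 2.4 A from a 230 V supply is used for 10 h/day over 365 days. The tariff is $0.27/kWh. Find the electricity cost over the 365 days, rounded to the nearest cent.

Power = 2.4 A × 230 V = 552 W = 0.552 kW
Runtime = 10 h/day × 365 days = 3650 h
Energy = 0.552 kW × 3650 h = 2014.8 kWh
Cost = 2014.8 kWh × $0.27/kWh = $544.00

$544.00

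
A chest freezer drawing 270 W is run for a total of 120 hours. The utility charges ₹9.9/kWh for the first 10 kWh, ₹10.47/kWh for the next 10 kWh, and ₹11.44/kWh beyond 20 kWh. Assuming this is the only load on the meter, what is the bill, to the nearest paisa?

Energy = 0.27 kW × 120 h = 32.4 kWh
Tier 1 (0–10 kWh): 10 × ₹9.9 = ₹99
Tier 2 (10–20 kWh): 10 × ₹10.47 = ₹104.7
Above 20 kWh: 12.4 × ₹11.44 = ₹141.856
Bill = ₹345.56

₹345.56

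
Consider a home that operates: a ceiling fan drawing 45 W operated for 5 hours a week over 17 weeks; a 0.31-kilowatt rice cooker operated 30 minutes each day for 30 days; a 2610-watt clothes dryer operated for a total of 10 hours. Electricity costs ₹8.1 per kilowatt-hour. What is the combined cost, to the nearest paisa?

ceiling fan: Runtime = 5 h/week × 17 weeks = 85 h
ceiling fan: 0.045 kW × 85 h = 3.825 kWh
rice cooker: Runtime = 30 min × 30 = 900 min = 15 h
rice cooker: 0.31 kW × 15 h = 4.65 kWh
clothes dryer: 2.61 kW × 10 h = 26.1 kWh
Total energy = 34.575 kWh
Cost = 34.575 × ₹8.1 = ₹280.06

₹280.06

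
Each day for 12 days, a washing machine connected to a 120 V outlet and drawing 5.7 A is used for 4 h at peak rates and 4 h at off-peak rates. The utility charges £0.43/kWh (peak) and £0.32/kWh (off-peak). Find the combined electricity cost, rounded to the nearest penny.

Power = 5.7 A × 120 V = 684 W = 0.684 kW
Peak energy = 0.684 kW × 4 h × 12 = 32.832 kWh
Off-peak energy = 0.684 kW × 4 h × 12 = 32.832 kWh
Cost = 32.832 × £0.43 + 32.832 × £0.32 = £14.11776 + £10.50624 = £24.62

£24.62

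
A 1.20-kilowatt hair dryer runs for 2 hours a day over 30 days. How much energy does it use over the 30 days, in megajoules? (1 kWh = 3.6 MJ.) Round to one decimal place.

259.2 MJ

Runtime = 2 h/day × 30 days = 60 h
Energy = 1.2 kW × 60 h = 72 kWh
= 72 × 3.6 MJ = 259.2 MJ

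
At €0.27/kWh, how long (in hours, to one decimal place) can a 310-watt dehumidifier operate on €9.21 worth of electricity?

110.0 h

Energy available = €9.21 ÷ €0.27/kWh = 34.1111 kWh
Hours = 34.1111 kWh ÷ 0.31 kW = 110.0 h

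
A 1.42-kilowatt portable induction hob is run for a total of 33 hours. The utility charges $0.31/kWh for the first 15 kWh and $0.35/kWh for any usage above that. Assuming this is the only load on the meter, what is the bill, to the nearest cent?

Energy = 1.42 kW × 33 h = 46.86 kWh
Tier 1 (0–15 kWh): 15 × $0.31 = $4.65
Above 15 kWh: 31.86 × $0.35 = $11.151
Bill = $15.80

$15.80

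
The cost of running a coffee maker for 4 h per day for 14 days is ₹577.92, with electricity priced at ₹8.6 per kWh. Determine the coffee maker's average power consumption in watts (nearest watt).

Energy = ₹577.92 ÷ ₹8.6/kWh = 67.2 kWh
Runtime = 4 h/day × 14 days = 56 h
Power = 67.2 kWh ÷ 56 h = 1.2 kW = 1200 W

1200 W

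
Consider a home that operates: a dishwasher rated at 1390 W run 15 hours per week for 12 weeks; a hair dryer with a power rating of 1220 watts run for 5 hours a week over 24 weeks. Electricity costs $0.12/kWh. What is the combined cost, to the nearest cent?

dishwasher: Runtime = 15 h/week × 12 weeks = 180 h
dishwasher: 1.39 kW × 180 h = 250.2 kWh
hair dryer: Runtime = 5 h/week × 24 weeks = 120 h
hair dryer: 1.22 kW × 120 h = 146.4 kWh
Total energy = 396.6 kWh
Cost = 396.6 × $0.12 = $47.59

$47.59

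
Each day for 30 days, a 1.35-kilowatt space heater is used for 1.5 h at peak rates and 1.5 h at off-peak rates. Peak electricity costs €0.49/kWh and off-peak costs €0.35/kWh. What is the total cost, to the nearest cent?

€51.03

Peak energy = 1.35 kW × 1.5 h × 30 = 60.75 kWh
Off-peak energy = 1.35 kW × 1.5 h × 30 = 60.75 kWh
Cost = 60.75 × €0.49 + 60.75 × €0.35 = €29.7675 + €21.2625 = €51.03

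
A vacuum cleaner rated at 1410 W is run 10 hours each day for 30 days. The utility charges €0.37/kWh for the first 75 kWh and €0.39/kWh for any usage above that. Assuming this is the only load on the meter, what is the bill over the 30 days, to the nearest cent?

€163.47

Runtime = 10 h/day × 30 days = 300 h
Energy = 1.41 kW × 300 h = 423 kWh
Tier 1 (0–75 kWh): 75 × €0.37 = €27.75
Above 75 kWh: 348 × €0.39 = €135.72
Bill = €163.47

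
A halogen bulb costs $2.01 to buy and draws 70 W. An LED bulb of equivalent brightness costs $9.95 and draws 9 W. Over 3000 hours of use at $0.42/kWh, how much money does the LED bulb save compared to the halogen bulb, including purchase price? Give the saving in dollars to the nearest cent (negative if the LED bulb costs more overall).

halogen bulb: $2.01 + (70/1000) kW × 3000 h × $0.42 = $2.01 + $88.2 = $90.21
LED bulb: $9.95 + (9/1000) kW × 3000 h × $0.42 = $9.95 + $11.34 = $21.29
Saving = $90.21 − $21.29 = $68.92

$68.92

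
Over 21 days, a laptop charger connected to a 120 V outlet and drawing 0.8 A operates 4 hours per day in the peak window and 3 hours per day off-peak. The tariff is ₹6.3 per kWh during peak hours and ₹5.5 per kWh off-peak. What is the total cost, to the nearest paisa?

₹84.07

Power = 0.8 A × 120 V = 96 W = 0.096 kW
Peak energy = 0.096 kW × 4 h × 21 = 8.064 kWh
Off-peak energy = 0.096 kW × 3 h × 21 = 6.048 kWh
Cost = 8.064 × ₹6.3 + 6.048 × ₹5.5 = ₹50.8032 + ₹33.264 = ₹84.07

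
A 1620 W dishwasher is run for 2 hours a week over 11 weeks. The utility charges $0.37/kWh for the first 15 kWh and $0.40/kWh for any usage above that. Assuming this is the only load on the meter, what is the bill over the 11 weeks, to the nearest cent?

$13.81

Runtime = 2 h/week × 11 weeks = 22 h
Energy = 1.62 kW × 22 h = 35.64 kWh
Tier 1 (0–15 kWh): 15 × $0.37 = $5.55
Above 15 kWh: 20.64 × $0.40 = $8.256
Bill = $13.81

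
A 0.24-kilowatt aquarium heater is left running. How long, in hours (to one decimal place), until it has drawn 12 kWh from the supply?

Hours = 12 kWh ÷ 0.24 kW = 50.0 h

50.0 h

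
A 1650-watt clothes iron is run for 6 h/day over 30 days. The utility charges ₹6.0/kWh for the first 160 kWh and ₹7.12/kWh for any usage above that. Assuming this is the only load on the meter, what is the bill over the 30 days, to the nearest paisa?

Runtime = 6 h/day × 30 days = 180 h
Energy = 1.65 kW × 180 h = 297 kWh
Tier 1 (0–160 kWh): 160 × ₹6.0 = ₹960
Above 160 kWh: 137 × ₹7.12 = ₹975.44
Bill = ₹1935.44

₹1935.44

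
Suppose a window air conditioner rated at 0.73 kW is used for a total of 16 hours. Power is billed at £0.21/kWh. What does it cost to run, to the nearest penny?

£2.45

Energy = 0.73 kW × 16 h = 11.68 kWh
Cost = 11.68 kWh × £0.21/kWh = £2.45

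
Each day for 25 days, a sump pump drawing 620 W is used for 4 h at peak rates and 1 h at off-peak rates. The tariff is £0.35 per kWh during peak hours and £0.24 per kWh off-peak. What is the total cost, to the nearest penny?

£25.42

Peak energy = 0.62 kW × 4 h × 25 = 62 kWh
Off-peak energy = 0.62 kW × 1 h × 25 = 15.5 kWh
Cost = 62 × £0.35 + 15.5 × £0.24 = £21.7 + £3.72 = £25.42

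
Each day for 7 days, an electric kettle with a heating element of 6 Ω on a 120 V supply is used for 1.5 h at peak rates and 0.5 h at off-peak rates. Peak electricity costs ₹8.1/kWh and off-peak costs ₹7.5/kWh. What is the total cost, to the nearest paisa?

Power = V²/R = 120²/6 = 2400 W = 2.4 kW
Peak energy = 2.4 kW × 1.5 h × 7 = 25.2 kWh
Off-peak energy = 2.4 kW × 0.5 h × 7 = 8.4 kWh
Cost = 25.2 × ₹8.1 + 8.4 × ₹7.5 = ₹204.12 + ₹63 = ₹267.12

₹267.12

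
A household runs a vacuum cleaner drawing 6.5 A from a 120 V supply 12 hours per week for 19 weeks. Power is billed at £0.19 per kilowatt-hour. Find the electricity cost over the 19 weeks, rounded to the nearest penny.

£33.79

Power = 6.5 A × 120 V = 780 W = 0.78 kW
Runtime = 12 h/week × 19 weeks = 228 h
Energy = 0.78 kW × 228 h = 177.84 kWh
Cost = 177.84 kWh × £0.19/kWh = £33.79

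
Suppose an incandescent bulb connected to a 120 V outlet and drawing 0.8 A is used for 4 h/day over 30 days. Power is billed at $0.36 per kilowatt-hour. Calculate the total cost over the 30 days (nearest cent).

Power = 0.8 A × 120 V = 96 W = 0.096 kW
Runtime = 4 h/day × 30 days = 120 h
Energy = 0.096 kW × 120 h = 11.52 kWh
Cost = 11.52 kWh × $0.36/kWh = $4.15

$4.15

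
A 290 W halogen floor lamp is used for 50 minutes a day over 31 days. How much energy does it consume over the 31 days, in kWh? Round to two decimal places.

7.49 kWh

Runtime = 50 min × 31 = 1550 min = 25.833333… h
Energy = 0.29 kW × 25.833333… h = 7.491666… kWh ≈ 7.49 kWh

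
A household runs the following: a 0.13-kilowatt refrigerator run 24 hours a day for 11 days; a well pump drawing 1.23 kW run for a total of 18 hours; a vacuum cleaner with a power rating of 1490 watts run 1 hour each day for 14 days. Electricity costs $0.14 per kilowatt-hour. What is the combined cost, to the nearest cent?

$10.82

refrigerator: Runtime = 24 h × 11 = 264 h
refrigerator: 0.13 kW × 264 h = 34.32 kWh
well pump: 1.23 kW × 18 h = 22.14 kWh
vacuum cleaner: Runtime = 1 h/day × 14 days = 14 h
vacuum cleaner: 1.49 kW × 14 h = 20.86 kWh
Total energy = 77.32 kWh
Cost = 77.32 × $0.14 = $10.82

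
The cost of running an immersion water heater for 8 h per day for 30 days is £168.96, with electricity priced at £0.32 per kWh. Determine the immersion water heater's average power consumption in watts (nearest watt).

Energy = £168.96 ÷ £0.32/kWh = 528 kWh
Runtime = 8 h/day × 30 days = 240 h
Power = 528 kWh ÷ 240 h = 2.2 kW = 2200 W

2200 W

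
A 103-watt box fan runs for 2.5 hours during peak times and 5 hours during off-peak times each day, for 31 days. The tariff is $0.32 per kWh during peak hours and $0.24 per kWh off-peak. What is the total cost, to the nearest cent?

Peak energy = 0.103 kW × 2.5 h × 31 = 7.9825 kWh
Off-peak energy = 0.103 kW × 5 h × 31 = 15.965 kWh
Cost = 7.9825 × $0.32 + 15.965 × $0.24 = $2.5544 + $3.8316 = $6.39

$6.39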